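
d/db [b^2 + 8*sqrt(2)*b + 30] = 2*b + 8*sqrt(2)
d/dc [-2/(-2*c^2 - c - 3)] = 2*(-4*c - 1)/(2*c^2 + c + 3)^2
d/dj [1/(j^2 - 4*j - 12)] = 2*(2 - j)/(-j^2 + 4*j + 12)^2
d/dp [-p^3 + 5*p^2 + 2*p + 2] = -3*p^2 + 10*p + 2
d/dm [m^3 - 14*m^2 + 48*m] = 3*m^2 - 28*m + 48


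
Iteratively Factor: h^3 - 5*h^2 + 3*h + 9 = (h - 3)*(h^2 - 2*h - 3) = (h - 3)*(h + 1)*(h - 3)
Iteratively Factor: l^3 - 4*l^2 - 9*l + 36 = (l - 4)*(l^2 - 9) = (l - 4)*(l - 3)*(l + 3)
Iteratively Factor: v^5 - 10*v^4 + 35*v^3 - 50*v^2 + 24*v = (v - 1)*(v^4 - 9*v^3 + 26*v^2 - 24*v) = (v - 4)*(v - 1)*(v^3 - 5*v^2 + 6*v) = (v - 4)*(v - 3)*(v - 1)*(v^2 - 2*v) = (v - 4)*(v - 3)*(v - 2)*(v - 1)*(v)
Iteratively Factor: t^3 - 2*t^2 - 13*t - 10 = (t + 2)*(t^2 - 4*t - 5) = (t - 5)*(t + 2)*(t + 1)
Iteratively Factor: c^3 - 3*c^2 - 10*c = (c - 5)*(c^2 + 2*c) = c*(c - 5)*(c + 2)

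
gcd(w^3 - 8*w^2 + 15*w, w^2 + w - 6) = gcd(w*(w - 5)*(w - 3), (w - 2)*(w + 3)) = 1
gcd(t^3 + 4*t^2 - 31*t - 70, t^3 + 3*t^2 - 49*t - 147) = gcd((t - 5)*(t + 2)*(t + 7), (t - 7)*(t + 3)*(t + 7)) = t + 7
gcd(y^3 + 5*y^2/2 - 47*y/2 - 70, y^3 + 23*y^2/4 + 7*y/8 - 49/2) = y^2 + 15*y/2 + 14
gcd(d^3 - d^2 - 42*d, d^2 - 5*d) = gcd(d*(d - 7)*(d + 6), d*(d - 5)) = d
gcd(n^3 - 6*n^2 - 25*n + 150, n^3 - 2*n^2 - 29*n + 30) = n^2 - n - 30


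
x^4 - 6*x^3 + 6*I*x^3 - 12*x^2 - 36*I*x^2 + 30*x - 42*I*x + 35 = (x - 7)*(x + 1)*(x + I)*(x + 5*I)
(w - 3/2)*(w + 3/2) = w^2 - 9/4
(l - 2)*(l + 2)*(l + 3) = l^3 + 3*l^2 - 4*l - 12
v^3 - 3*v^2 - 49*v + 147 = (v - 7)*(v - 3)*(v + 7)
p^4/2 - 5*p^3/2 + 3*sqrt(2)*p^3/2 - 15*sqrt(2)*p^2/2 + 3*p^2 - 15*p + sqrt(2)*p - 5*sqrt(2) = (p/2 + sqrt(2)/2)*(p - 5)*(p + sqrt(2))^2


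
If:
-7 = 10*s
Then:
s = -7/10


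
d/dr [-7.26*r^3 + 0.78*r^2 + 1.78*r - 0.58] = -21.78*r^2 + 1.56*r + 1.78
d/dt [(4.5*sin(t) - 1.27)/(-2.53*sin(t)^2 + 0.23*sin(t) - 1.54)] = (11.385*sin(t)^2 - 6.4262*sin(t) - 6.6379)*cos(t)/(6.4009*sin(t)^4 - 1.1638*sin(t)^3 + 7.8453*sin(t)^2 - 0.7084*sin(t) + 2.3716)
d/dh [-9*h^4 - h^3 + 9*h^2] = 3*h*(-12*h^2 - h + 6)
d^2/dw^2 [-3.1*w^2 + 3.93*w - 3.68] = -6.20000000000000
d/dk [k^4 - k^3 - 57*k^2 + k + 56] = 4*k^3 - 3*k^2 - 114*k + 1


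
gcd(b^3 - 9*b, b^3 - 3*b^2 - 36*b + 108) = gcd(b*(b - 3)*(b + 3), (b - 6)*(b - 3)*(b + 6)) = b - 3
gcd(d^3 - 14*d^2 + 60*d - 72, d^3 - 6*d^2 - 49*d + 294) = d - 6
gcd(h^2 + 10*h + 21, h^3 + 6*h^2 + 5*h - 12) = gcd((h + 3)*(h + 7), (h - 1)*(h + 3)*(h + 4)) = h + 3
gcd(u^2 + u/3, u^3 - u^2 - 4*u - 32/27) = u + 1/3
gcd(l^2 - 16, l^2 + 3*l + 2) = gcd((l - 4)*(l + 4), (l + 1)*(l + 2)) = 1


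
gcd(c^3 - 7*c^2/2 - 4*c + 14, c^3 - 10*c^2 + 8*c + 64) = c + 2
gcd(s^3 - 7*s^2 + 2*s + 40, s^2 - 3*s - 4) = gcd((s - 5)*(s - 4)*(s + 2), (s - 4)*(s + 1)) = s - 4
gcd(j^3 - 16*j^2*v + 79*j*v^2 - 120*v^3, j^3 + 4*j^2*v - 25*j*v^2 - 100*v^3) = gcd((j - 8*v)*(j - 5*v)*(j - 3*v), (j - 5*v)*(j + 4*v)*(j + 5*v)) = -j + 5*v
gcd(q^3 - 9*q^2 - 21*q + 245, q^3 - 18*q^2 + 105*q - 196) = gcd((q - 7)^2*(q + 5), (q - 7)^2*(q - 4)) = q^2 - 14*q + 49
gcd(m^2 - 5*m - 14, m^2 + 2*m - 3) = 1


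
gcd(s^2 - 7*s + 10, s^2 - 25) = s - 5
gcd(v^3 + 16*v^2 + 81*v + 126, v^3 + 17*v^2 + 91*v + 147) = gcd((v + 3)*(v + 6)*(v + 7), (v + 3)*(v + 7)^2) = v^2 + 10*v + 21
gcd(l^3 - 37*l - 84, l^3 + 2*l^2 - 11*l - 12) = l + 4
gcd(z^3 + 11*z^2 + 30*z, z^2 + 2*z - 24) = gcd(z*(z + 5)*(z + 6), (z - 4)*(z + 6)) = z + 6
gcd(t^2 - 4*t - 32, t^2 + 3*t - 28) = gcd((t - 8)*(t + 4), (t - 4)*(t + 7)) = 1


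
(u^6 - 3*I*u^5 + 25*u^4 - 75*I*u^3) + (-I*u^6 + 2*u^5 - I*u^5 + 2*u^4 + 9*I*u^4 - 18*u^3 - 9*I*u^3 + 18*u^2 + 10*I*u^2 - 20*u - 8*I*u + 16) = u^6 - I*u^6 + 2*u^5 - 4*I*u^5 + 27*u^4 + 9*I*u^4 - 18*u^3 - 84*I*u^3 + 18*u^2 + 10*I*u^2 - 20*u - 8*I*u + 16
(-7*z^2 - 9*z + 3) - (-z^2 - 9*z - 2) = 5 - 6*z^2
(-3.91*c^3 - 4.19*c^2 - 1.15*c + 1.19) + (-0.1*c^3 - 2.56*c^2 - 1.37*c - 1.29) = -4.01*c^3 - 6.75*c^2 - 2.52*c - 0.1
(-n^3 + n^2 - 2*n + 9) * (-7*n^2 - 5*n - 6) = 7*n^5 - 2*n^4 + 15*n^3 - 59*n^2 - 33*n - 54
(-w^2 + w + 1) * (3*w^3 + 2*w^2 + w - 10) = -3*w^5 + w^4 + 4*w^3 + 13*w^2 - 9*w - 10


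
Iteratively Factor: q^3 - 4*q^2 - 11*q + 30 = (q - 5)*(q^2 + q - 6) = (q - 5)*(q + 3)*(q - 2)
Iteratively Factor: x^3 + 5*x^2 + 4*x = (x + 1)*(x^2 + 4*x) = (x + 1)*(x + 4)*(x)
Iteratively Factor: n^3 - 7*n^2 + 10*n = (n - 5)*(n^2 - 2*n) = n*(n - 5)*(n - 2)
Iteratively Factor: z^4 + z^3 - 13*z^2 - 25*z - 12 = (z - 4)*(z^3 + 5*z^2 + 7*z + 3) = (z - 4)*(z + 1)*(z^2 + 4*z + 3) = (z - 4)*(z + 1)*(z + 3)*(z + 1)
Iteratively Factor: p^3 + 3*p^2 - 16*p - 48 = (p - 4)*(p^2 + 7*p + 12) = (p - 4)*(p + 4)*(p + 3)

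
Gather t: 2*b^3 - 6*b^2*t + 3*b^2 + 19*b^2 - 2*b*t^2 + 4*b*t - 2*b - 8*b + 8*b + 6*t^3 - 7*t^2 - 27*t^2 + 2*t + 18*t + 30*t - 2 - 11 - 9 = 2*b^3 + 22*b^2 - 2*b + 6*t^3 + t^2*(-2*b - 34) + t*(-6*b^2 + 4*b + 50) - 22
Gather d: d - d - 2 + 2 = 0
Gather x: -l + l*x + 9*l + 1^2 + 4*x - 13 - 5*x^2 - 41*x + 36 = 8*l - 5*x^2 + x*(l - 37) + 24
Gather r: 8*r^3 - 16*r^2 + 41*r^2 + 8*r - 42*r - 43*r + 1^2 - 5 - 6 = 8*r^3 + 25*r^2 - 77*r - 10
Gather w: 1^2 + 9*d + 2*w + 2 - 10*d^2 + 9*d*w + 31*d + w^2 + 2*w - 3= -10*d^2 + 40*d + w^2 + w*(9*d + 4)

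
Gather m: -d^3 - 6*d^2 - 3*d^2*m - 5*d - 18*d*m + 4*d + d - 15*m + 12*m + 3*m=-d^3 - 6*d^2 + m*(-3*d^2 - 18*d)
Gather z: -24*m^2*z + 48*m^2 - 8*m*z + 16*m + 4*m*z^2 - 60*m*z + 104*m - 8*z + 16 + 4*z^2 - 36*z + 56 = 48*m^2 + 120*m + z^2*(4*m + 4) + z*(-24*m^2 - 68*m - 44) + 72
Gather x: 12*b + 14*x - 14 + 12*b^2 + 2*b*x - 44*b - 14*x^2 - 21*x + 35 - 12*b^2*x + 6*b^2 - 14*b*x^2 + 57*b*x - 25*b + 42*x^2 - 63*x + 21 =18*b^2 - 57*b + x^2*(28 - 14*b) + x*(-12*b^2 + 59*b - 70) + 42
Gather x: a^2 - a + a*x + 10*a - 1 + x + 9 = a^2 + 9*a + x*(a + 1) + 8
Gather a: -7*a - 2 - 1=-7*a - 3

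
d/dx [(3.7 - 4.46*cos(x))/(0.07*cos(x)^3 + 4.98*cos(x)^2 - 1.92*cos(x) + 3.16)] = (-0.6244*cos(x)^3 - 21.4338*cos(x)^2 + 36.852*cos(x) + 6.9896)*sin(x)/(0.0049*cos(x)^6 + 0.6972*cos(x)^5 + 24.5316*cos(x)^4 - 18.6808*cos(x)^3 + 35.16*cos(x)^2 - 12.1344*cos(x) + 9.9856)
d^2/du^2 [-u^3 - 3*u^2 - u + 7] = -6*u - 6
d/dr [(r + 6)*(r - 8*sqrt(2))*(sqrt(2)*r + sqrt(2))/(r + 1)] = 2*sqrt(2)*r - 16 + 6*sqrt(2)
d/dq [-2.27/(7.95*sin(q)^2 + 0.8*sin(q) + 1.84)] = (36.093*sin(q) + 1.816)*cos(q)/(7.95*sin(q)^2 + 0.8*sin(q) + 1.84)^2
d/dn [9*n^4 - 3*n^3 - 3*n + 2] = 36*n^3 - 9*n^2 - 3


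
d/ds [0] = 0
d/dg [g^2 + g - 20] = 2*g + 1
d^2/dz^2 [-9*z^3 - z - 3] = -54*z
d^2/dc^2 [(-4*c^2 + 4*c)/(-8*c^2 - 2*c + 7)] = 8*(-80*c^3 + 168*c^2 - 168*c + 35)/(512*c^6 + 384*c^5 - 1248*c^4 - 664*c^3 + 1092*c^2 + 294*c - 343)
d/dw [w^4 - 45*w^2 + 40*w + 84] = 4*w^3 - 90*w + 40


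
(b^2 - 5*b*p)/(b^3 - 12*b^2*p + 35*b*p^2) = 1/(b - 7*p)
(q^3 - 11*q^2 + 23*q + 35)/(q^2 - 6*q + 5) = (q^2 - 6*q - 7)/(q - 1)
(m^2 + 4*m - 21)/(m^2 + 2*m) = (m^2 + 4*m - 21)/(m*(m + 2))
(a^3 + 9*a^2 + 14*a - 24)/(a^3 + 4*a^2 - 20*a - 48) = (a^2 + 3*a - 4)/(a^2 - 2*a - 8)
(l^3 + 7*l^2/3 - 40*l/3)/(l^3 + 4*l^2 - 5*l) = (l - 8/3)/(l - 1)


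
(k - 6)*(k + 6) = k^2 - 36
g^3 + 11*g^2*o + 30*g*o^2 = g*(g + 5*o)*(g + 6*o)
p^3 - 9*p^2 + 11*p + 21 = (p - 7)*(p - 3)*(p + 1)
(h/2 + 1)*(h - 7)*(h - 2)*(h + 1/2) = h^4/2 - 13*h^3/4 - 15*h^2/4 + 13*h + 7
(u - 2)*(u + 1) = u^2 - u - 2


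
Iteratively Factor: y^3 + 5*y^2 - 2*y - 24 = (y + 3)*(y^2 + 2*y - 8) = (y - 2)*(y + 3)*(y + 4)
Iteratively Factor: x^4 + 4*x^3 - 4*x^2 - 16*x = (x - 2)*(x^3 + 6*x^2 + 8*x) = (x - 2)*(x + 4)*(x^2 + 2*x) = x*(x - 2)*(x + 4)*(x + 2)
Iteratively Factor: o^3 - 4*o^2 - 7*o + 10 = (o + 2)*(o^2 - 6*o + 5) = (o - 1)*(o + 2)*(o - 5)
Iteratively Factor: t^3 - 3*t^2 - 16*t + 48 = (t - 3)*(t^2 - 16) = (t - 4)*(t - 3)*(t + 4)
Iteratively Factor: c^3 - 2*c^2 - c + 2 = (c + 1)*(c^2 - 3*c + 2) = (c - 2)*(c + 1)*(c - 1)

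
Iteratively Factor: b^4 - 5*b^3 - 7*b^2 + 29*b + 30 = (b + 1)*(b^3 - 6*b^2 - b + 30) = (b - 3)*(b + 1)*(b^2 - 3*b - 10) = (b - 5)*(b - 3)*(b + 1)*(b + 2)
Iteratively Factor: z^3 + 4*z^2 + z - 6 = (z + 2)*(z^2 + 2*z - 3) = (z + 2)*(z + 3)*(z - 1)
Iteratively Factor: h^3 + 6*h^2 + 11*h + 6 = (h + 1)*(h^2 + 5*h + 6) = (h + 1)*(h + 2)*(h + 3)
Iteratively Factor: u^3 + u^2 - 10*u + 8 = (u + 4)*(u^2 - 3*u + 2) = (u - 2)*(u + 4)*(u - 1)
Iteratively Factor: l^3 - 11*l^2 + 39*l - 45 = (l - 3)*(l^2 - 8*l + 15) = (l - 5)*(l - 3)*(l - 3)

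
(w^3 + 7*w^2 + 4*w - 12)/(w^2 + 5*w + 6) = (w^2 + 5*w - 6)/(w + 3)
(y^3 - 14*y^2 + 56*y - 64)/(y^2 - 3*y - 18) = (-y^3 + 14*y^2 - 56*y + 64)/(-y^2 + 3*y + 18)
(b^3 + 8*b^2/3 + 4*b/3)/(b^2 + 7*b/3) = (3*b^2 + 8*b + 4)/(3*b + 7)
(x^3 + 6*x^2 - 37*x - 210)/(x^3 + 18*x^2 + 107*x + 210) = (x - 6)/(x + 6)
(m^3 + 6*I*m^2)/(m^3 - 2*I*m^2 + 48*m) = m/(m - 8*I)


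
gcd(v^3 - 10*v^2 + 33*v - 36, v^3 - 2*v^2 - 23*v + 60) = v^2 - 7*v + 12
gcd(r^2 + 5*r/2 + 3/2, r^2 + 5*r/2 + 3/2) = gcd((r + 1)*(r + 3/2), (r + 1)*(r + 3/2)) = r^2 + 5*r/2 + 3/2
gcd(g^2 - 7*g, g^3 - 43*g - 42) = g - 7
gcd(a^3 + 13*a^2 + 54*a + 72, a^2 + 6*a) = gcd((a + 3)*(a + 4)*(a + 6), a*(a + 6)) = a + 6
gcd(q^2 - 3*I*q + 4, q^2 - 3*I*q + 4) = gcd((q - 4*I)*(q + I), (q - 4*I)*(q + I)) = q^2 - 3*I*q + 4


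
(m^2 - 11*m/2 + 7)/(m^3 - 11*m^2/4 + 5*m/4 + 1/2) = 2*(2*m - 7)/(4*m^2 - 3*m - 1)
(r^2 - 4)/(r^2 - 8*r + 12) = (r + 2)/(r - 6)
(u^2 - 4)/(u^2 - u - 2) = (u + 2)/(u + 1)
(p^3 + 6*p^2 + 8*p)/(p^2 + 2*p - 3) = p*(p^2 + 6*p + 8)/(p^2 + 2*p - 3)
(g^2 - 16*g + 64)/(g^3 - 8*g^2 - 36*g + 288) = (g - 8)/(g^2 - 36)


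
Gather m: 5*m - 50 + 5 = 5*m - 45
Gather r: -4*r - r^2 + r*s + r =-r^2 + r*(s - 3)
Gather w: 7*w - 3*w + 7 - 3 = 4*w + 4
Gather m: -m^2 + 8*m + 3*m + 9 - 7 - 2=-m^2 + 11*m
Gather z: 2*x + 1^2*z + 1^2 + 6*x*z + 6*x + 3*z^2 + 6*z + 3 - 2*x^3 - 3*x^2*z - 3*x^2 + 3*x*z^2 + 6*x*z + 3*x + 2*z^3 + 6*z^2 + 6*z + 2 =-2*x^3 - 3*x^2 + 11*x + 2*z^3 + z^2*(3*x + 9) + z*(-3*x^2 + 12*x + 13) + 6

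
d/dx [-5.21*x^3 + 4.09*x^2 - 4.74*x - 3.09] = -15.63*x^2 + 8.18*x - 4.74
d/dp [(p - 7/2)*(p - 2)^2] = 3*(p - 3)*(p - 2)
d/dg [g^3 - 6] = 3*g^2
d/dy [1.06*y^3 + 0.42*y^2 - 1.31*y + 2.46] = 3.18*y^2 + 0.84*y - 1.31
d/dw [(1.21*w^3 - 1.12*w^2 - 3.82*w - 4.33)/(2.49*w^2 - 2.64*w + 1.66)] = (3.0129*w^4 - 6.3888*w^3 + 18.4944*w^2 + 17.845*w - 17.7724)/(6.2001*w^4 - 13.1472*w^3 + 15.2364*w^2 - 8.7648*w + 2.7556)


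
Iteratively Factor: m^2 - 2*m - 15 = (m + 3)*(m - 5)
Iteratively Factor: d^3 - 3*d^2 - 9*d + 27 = (d + 3)*(d^2 - 6*d + 9) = (d - 3)*(d + 3)*(d - 3)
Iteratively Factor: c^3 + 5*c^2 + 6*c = (c)*(c^2 + 5*c + 6) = c*(c + 2)*(c + 3)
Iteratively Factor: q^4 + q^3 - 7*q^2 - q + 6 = (q - 1)*(q^3 + 2*q^2 - 5*q - 6) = (q - 1)*(q + 1)*(q^2 + q - 6) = (q - 1)*(q + 1)*(q + 3)*(q - 2)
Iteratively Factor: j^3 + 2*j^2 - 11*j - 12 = (j - 3)*(j^2 + 5*j + 4) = (j - 3)*(j + 1)*(j + 4)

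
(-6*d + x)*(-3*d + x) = 18*d^2 - 9*d*x + x^2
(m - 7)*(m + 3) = m^2 - 4*m - 21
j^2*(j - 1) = j^3 - j^2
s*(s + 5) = s^2 + 5*s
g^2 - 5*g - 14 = (g - 7)*(g + 2)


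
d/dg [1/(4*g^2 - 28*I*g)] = (-2*g + 7*I)/(4*g^2*(g - 7*I)^2)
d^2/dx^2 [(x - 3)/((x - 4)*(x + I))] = 2*((x - 4)^2*(x - 3) - (x - 4)^2*(x + I) + (x - 4)*(x - 3)*(x + I) - (x - 4)*(x + I)^2 + (x - 3)*(x + I)^2)/((x - 4)^3*(x + I)^3)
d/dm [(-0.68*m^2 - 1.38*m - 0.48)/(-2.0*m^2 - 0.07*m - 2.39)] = (-2.7124*m^2 + 1.3304*m + 3.2646)/(4.0*m^4 + 0.28*m^3 + 9.5649*m^2 + 0.3346*m + 5.7121)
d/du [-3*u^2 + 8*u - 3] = 8 - 6*u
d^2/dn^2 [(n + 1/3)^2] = 2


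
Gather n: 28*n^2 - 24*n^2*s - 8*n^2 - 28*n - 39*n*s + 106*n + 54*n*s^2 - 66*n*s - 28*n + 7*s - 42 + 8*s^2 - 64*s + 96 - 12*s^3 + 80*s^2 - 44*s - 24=n^2*(20 - 24*s) + n*(54*s^2 - 105*s + 50) - 12*s^3 + 88*s^2 - 101*s + 30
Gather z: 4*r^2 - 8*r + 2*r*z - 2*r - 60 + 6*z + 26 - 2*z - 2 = 4*r^2 - 10*r + z*(2*r + 4) - 36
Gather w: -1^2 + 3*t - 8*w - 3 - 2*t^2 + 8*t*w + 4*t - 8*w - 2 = -2*t^2 + 7*t + w*(8*t - 16) - 6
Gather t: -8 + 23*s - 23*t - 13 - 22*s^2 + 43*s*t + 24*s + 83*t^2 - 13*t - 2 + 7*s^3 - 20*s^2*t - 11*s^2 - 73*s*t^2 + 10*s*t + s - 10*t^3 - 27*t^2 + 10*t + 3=7*s^3 - 33*s^2 + 48*s - 10*t^3 + t^2*(56 - 73*s) + t*(-20*s^2 + 53*s - 26) - 20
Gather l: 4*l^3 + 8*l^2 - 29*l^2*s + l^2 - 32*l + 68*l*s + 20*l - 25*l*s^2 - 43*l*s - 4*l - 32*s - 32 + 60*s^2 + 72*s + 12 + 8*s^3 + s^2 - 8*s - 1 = 4*l^3 + l^2*(9 - 29*s) + l*(-25*s^2 + 25*s - 16) + 8*s^3 + 61*s^2 + 32*s - 21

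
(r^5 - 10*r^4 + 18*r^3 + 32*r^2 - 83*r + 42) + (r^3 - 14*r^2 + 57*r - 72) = r^5 - 10*r^4 + 19*r^3 + 18*r^2 - 26*r - 30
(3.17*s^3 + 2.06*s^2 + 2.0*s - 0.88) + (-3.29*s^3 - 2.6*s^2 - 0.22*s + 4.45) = -0.12*s^3 - 0.54*s^2 + 1.78*s + 3.57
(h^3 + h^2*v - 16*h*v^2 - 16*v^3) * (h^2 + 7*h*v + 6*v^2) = h^5 + 8*h^4*v - 3*h^3*v^2 - 122*h^2*v^3 - 208*h*v^4 - 96*v^5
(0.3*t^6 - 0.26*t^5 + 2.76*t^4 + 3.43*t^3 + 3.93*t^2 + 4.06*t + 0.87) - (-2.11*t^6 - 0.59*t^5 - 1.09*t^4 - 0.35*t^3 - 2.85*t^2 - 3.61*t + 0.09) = 2.41*t^6 + 0.33*t^5 + 3.85*t^4 + 3.78*t^3 + 6.78*t^2 + 7.67*t + 0.78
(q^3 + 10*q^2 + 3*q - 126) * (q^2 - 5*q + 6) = q^5 + 5*q^4 - 41*q^3 - 81*q^2 + 648*q - 756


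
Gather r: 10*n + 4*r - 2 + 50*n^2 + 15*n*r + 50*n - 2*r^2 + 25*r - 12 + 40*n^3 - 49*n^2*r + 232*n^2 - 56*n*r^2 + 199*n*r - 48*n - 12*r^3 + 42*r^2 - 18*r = 40*n^3 + 282*n^2 + 12*n - 12*r^3 + r^2*(40 - 56*n) + r*(-49*n^2 + 214*n + 11) - 14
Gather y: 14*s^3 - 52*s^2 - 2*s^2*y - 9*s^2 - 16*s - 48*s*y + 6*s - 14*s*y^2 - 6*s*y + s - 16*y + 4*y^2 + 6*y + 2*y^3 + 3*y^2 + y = 14*s^3 - 61*s^2 - 9*s + 2*y^3 + y^2*(7 - 14*s) + y*(-2*s^2 - 54*s - 9)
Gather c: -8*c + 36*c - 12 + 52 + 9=28*c + 49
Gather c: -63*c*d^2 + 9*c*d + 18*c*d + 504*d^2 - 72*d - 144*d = c*(-63*d^2 + 27*d) + 504*d^2 - 216*d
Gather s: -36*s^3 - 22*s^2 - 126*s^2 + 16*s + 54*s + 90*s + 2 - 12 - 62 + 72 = -36*s^3 - 148*s^2 + 160*s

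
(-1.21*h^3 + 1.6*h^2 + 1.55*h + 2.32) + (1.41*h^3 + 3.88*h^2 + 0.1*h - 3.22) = 0.2*h^3 + 5.48*h^2 + 1.65*h - 0.9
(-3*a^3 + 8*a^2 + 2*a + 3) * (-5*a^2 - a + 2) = 15*a^5 - 37*a^4 - 24*a^3 - a^2 + a + 6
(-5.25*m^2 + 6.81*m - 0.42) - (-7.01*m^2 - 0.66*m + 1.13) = 1.76*m^2 + 7.47*m - 1.55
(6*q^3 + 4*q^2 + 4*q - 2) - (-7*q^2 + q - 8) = 6*q^3 + 11*q^2 + 3*q + 6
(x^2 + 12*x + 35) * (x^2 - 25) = x^4 + 12*x^3 + 10*x^2 - 300*x - 875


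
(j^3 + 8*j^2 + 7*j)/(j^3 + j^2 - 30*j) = (j^2 + 8*j + 7)/(j^2 + j - 30)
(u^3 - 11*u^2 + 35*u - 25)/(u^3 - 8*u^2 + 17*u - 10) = (u - 5)/(u - 2)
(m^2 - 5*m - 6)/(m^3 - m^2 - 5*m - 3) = (m - 6)/(m^2 - 2*m - 3)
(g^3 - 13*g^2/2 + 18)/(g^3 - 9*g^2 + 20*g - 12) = (g + 3/2)/(g - 1)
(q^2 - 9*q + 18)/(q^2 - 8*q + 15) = (q - 6)/(q - 5)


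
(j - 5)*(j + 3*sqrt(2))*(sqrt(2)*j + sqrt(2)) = sqrt(2)*j^3 - 4*sqrt(2)*j^2 + 6*j^2 - 24*j - 5*sqrt(2)*j - 30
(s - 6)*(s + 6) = s^2 - 36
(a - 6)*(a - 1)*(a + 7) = a^3 - 43*a + 42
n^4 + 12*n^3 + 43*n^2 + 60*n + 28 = (n + 1)*(n + 2)^2*(n + 7)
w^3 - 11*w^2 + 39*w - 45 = (w - 5)*(w - 3)^2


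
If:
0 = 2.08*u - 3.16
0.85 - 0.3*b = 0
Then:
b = 2.83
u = 1.52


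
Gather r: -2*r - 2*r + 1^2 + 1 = 2 - 4*r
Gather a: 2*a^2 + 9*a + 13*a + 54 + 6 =2*a^2 + 22*a + 60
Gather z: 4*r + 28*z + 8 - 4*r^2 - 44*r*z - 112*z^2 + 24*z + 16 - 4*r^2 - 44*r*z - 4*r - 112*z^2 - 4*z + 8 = -8*r^2 - 224*z^2 + z*(48 - 88*r) + 32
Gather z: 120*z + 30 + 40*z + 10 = 160*z + 40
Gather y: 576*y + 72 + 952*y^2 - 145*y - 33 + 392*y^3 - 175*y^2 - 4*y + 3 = 392*y^3 + 777*y^2 + 427*y + 42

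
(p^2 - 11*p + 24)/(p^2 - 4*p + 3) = (p - 8)/(p - 1)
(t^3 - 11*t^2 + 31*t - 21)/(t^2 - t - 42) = (t^2 - 4*t + 3)/(t + 6)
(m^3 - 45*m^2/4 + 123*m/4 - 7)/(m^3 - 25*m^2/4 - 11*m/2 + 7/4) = (m - 4)/(m + 1)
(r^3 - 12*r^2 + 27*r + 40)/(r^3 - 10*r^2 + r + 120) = (r + 1)/(r + 3)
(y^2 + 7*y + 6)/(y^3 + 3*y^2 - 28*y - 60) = (y + 1)/(y^2 - 3*y - 10)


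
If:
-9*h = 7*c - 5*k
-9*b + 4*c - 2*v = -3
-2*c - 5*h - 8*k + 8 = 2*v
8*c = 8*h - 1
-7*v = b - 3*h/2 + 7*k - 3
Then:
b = 8303/16044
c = 6341/32088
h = 1294/4011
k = 27511/32088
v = -13913/32088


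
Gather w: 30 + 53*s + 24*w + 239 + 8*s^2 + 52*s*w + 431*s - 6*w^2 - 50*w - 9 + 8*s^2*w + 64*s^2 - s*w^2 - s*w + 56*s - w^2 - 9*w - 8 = 72*s^2 + 540*s + w^2*(-s - 7) + w*(8*s^2 + 51*s - 35) + 252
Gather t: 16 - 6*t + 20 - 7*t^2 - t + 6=-7*t^2 - 7*t + 42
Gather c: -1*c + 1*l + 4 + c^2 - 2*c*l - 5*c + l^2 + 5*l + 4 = c^2 + c*(-2*l - 6) + l^2 + 6*l + 8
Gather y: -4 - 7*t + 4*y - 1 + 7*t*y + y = -7*t + y*(7*t + 5) - 5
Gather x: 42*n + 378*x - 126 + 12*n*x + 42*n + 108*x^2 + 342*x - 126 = 84*n + 108*x^2 + x*(12*n + 720) - 252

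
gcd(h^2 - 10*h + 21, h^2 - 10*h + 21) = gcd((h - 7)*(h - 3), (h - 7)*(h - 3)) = h^2 - 10*h + 21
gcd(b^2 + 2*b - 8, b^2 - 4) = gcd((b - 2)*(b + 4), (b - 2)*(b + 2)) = b - 2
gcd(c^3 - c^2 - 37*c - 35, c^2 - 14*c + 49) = c - 7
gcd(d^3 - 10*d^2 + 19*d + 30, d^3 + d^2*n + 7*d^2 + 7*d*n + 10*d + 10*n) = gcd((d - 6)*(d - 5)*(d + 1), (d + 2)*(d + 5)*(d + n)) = 1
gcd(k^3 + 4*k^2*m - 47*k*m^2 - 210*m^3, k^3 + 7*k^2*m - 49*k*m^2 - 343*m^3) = k - 7*m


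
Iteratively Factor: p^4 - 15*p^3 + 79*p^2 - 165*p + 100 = (p - 5)*(p^3 - 10*p^2 + 29*p - 20) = (p - 5)^2*(p^2 - 5*p + 4) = (p - 5)^2*(p - 4)*(p - 1)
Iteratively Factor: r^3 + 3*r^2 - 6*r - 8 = (r + 1)*(r^2 + 2*r - 8) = (r - 2)*(r + 1)*(r + 4)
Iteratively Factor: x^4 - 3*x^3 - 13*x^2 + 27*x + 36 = (x - 3)*(x^3 - 13*x - 12) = (x - 4)*(x - 3)*(x^2 + 4*x + 3) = (x - 4)*(x - 3)*(x + 1)*(x + 3)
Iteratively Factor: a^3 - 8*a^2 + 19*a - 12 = (a - 1)*(a^2 - 7*a + 12) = (a - 3)*(a - 1)*(a - 4)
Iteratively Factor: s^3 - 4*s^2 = (s - 4)*(s^2) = s*(s - 4)*(s)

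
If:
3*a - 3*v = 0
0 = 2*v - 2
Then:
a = 1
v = 1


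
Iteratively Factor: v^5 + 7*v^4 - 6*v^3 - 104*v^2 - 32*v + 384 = (v + 4)*(v^4 + 3*v^3 - 18*v^2 - 32*v + 96) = (v + 4)^2*(v^3 - v^2 - 14*v + 24) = (v - 3)*(v + 4)^2*(v^2 + 2*v - 8) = (v - 3)*(v - 2)*(v + 4)^2*(v + 4)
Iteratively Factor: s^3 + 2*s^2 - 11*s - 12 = (s - 3)*(s^2 + 5*s + 4) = (s - 3)*(s + 1)*(s + 4)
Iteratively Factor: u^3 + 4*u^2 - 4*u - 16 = (u + 2)*(u^2 + 2*u - 8) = (u + 2)*(u + 4)*(u - 2)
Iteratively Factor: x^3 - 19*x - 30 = (x + 3)*(x^2 - 3*x - 10) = (x - 5)*(x + 3)*(x + 2)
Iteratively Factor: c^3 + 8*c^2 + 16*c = (c + 4)*(c^2 + 4*c) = (c + 4)^2*(c)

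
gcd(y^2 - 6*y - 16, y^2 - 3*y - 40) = y - 8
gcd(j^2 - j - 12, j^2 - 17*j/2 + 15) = 1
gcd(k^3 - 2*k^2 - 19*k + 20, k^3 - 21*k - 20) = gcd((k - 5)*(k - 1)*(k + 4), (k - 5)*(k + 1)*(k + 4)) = k^2 - k - 20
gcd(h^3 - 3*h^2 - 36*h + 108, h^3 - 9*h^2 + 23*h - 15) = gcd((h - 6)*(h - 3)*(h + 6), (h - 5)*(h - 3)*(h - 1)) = h - 3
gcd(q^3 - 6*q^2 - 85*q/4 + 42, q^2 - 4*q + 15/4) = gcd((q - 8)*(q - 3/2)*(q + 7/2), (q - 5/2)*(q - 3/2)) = q - 3/2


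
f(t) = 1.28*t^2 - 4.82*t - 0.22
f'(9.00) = 18.22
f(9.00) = 60.08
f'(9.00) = 18.22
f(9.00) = 60.08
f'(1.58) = -0.78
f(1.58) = -4.64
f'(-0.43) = -5.92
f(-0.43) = 2.09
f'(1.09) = -2.03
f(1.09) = -3.95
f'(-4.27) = -15.75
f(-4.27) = 43.70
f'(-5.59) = -19.13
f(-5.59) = 66.72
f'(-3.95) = -14.93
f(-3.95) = 38.79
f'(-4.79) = -17.08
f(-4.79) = 52.24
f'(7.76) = 15.05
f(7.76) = 39.46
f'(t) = 2.56*t - 4.82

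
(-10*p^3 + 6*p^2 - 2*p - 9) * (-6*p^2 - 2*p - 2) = 60*p^5 - 16*p^4 + 20*p^3 + 46*p^2 + 22*p + 18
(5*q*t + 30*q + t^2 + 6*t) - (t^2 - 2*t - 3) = 5*q*t + 30*q + 8*t + 3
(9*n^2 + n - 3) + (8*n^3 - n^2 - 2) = 8*n^3 + 8*n^2 + n - 5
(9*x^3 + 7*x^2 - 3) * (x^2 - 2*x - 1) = 9*x^5 - 11*x^4 - 23*x^3 - 10*x^2 + 6*x + 3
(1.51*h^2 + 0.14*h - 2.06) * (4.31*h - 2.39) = 6.5081*h^3 - 3.0055*h^2 - 9.2132*h + 4.9234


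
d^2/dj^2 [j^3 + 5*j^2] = 6*j + 10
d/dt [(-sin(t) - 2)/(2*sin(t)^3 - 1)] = (4*sin(t)^3 + 12*sin(t)^2 + 1)*cos(t)/(2*sin(t)^3 - 1)^2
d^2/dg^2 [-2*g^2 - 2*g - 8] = -4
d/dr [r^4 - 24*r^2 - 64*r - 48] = 4*r^3 - 48*r - 64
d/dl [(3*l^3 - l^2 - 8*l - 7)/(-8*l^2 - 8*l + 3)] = (-24*l^4 - 48*l^3 - 29*l^2 - 118*l - 80)/(64*l^4 + 128*l^3 + 16*l^2 - 48*l + 9)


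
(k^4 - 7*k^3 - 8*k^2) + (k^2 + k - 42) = k^4 - 7*k^3 - 7*k^2 + k - 42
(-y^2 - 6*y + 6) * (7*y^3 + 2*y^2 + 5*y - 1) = -7*y^5 - 44*y^4 + 25*y^3 - 17*y^2 + 36*y - 6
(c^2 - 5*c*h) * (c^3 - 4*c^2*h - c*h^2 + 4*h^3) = c^5 - 9*c^4*h + 19*c^3*h^2 + 9*c^2*h^3 - 20*c*h^4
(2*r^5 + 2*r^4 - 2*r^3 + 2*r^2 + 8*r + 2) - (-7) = 2*r^5 + 2*r^4 - 2*r^3 + 2*r^2 + 8*r + 9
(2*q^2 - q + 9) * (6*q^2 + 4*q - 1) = 12*q^4 + 2*q^3 + 48*q^2 + 37*q - 9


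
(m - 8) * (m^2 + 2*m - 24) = m^3 - 6*m^2 - 40*m + 192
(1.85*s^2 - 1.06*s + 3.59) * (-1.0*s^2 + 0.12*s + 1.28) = -1.85*s^4 + 1.282*s^3 - 1.3492*s^2 - 0.926*s + 4.5952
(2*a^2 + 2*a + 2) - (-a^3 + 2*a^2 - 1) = a^3 + 2*a + 3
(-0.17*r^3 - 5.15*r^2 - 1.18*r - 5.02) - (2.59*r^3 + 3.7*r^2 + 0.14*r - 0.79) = -2.76*r^3 - 8.85*r^2 - 1.32*r - 4.23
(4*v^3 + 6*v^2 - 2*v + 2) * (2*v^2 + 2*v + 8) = 8*v^5 + 20*v^4 + 40*v^3 + 48*v^2 - 12*v + 16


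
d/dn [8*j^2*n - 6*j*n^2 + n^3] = 8*j^2 - 12*j*n + 3*n^2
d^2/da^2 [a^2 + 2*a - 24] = 2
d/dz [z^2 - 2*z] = 2*z - 2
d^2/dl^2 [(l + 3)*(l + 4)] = 2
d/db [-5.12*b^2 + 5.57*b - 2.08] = 5.57 - 10.24*b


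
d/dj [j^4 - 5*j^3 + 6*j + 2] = 4*j^3 - 15*j^2 + 6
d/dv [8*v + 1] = 8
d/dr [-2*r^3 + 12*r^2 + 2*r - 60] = -6*r^2 + 24*r + 2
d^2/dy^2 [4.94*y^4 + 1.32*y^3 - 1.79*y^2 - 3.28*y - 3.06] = 59.28*y^2 + 7.92*y - 3.58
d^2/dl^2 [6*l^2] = 12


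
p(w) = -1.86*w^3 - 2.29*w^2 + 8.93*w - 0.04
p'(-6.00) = -164.47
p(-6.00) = 265.70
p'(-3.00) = -27.55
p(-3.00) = 2.78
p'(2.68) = -43.42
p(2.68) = -28.36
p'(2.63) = -41.71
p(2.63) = -26.23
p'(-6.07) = -168.86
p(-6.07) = 277.37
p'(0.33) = 6.81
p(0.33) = 2.59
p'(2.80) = -47.64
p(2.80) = -33.82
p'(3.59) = -79.43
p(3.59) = -83.55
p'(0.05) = 8.69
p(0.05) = 0.40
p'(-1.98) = -3.88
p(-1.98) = -12.26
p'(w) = -5.58*w^2 - 4.58*w + 8.93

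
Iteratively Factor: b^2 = (b)*(b)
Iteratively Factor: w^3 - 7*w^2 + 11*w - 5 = (w - 1)*(w^2 - 6*w + 5) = (w - 1)^2*(w - 5)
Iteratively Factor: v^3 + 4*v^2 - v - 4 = (v + 1)*(v^2 + 3*v - 4) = (v - 1)*(v + 1)*(v + 4)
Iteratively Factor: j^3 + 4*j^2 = (j + 4)*(j^2) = j*(j + 4)*(j)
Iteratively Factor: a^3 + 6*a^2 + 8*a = (a + 2)*(a^2 + 4*a) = (a + 2)*(a + 4)*(a)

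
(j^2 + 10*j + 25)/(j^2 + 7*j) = (j^2 + 10*j + 25)/(j*(j + 7))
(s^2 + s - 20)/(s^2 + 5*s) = (s - 4)/s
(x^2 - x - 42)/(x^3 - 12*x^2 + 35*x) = (x + 6)/(x*(x - 5))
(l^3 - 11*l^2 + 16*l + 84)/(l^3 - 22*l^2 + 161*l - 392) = (l^2 - 4*l - 12)/(l^2 - 15*l + 56)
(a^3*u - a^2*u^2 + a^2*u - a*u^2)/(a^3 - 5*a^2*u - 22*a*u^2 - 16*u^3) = a*u*(-a^2 + a*u - a + u)/(-a^3 + 5*a^2*u + 22*a*u^2 + 16*u^3)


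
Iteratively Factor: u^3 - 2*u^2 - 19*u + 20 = (u - 1)*(u^2 - u - 20) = (u - 5)*(u - 1)*(u + 4)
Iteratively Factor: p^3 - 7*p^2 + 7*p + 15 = (p + 1)*(p^2 - 8*p + 15) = (p - 5)*(p + 1)*(p - 3)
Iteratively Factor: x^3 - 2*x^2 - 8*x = (x + 2)*(x^2 - 4*x) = (x - 4)*(x + 2)*(x)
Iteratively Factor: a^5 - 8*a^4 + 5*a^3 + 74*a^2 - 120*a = (a - 5)*(a^4 - 3*a^3 - 10*a^2 + 24*a) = (a - 5)*(a + 3)*(a^3 - 6*a^2 + 8*a) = (a - 5)*(a - 2)*(a + 3)*(a^2 - 4*a) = a*(a - 5)*(a - 2)*(a + 3)*(a - 4)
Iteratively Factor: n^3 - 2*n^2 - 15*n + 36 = (n - 3)*(n^2 + n - 12) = (n - 3)^2*(n + 4)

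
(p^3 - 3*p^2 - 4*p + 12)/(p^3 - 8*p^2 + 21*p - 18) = (p + 2)/(p - 3)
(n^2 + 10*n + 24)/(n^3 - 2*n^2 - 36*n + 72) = (n + 4)/(n^2 - 8*n + 12)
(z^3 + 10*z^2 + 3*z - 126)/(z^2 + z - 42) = (z^2 + 3*z - 18)/(z - 6)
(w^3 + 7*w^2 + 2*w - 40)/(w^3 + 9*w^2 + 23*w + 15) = (w^2 + 2*w - 8)/(w^2 + 4*w + 3)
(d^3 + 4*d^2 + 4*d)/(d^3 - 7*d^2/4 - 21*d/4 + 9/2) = 4*d*(d + 2)/(4*d^2 - 15*d + 9)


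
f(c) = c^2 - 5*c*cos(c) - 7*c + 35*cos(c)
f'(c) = 5*c*sin(c) + 2*c - 35*sin(c) - 5*cos(c) - 7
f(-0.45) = 36.89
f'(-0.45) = 3.80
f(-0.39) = 37.06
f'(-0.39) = 1.64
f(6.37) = -0.87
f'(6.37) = 0.49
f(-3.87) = 1.51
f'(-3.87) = -47.19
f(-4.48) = 38.21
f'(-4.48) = -70.67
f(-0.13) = 36.28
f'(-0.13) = -7.60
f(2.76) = -31.38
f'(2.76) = -4.73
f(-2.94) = -19.47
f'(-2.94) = 1.97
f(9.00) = 27.11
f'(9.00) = 19.68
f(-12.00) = 308.17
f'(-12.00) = -86.19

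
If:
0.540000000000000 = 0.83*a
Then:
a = 0.65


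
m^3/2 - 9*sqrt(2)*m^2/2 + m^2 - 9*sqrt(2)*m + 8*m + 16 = (m/2 + 1)*(m - 8*sqrt(2))*(m - sqrt(2))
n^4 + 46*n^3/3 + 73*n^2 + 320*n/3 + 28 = (n + 1/3)*(n + 2)*(n + 6)*(n + 7)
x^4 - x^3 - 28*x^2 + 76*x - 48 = (x - 4)*(x - 2)*(x - 1)*(x + 6)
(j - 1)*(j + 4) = j^2 + 3*j - 4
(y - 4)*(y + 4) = y^2 - 16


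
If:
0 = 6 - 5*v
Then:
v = 6/5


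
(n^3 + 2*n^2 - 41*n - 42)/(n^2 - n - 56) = (n^2 - 5*n - 6)/(n - 8)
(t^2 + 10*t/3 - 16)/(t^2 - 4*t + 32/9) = 3*(t + 6)/(3*t - 4)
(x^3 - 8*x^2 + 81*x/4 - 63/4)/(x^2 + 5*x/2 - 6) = (2*x^2 - 13*x + 21)/(2*(x + 4))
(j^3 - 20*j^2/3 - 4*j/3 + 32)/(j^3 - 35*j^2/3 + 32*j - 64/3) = (j^2 - 4*j - 12)/(j^2 - 9*j + 8)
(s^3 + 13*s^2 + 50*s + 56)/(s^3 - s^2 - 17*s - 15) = (s^3 + 13*s^2 + 50*s + 56)/(s^3 - s^2 - 17*s - 15)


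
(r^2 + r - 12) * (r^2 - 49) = r^4 + r^3 - 61*r^2 - 49*r + 588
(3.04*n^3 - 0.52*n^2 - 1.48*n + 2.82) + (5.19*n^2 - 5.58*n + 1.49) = 3.04*n^3 + 4.67*n^2 - 7.06*n + 4.31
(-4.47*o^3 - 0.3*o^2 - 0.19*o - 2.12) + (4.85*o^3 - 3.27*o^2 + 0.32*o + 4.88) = 0.38*o^3 - 3.57*o^2 + 0.13*o + 2.76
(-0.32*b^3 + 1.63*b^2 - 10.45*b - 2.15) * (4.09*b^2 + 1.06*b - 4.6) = -1.3088*b^5 + 6.3275*b^4 - 39.5407*b^3 - 27.3685*b^2 + 45.791*b + 9.89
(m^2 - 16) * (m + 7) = m^3 + 7*m^2 - 16*m - 112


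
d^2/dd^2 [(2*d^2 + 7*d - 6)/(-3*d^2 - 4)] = 2*(-63*d^3 + 234*d^2 + 252*d - 104)/(27*d^6 + 108*d^4 + 144*d^2 + 64)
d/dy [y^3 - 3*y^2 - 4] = 3*y*(y - 2)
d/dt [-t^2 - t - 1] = -2*t - 1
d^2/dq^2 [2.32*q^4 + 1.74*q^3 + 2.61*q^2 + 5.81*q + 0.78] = 27.84*q^2 + 10.44*q + 5.22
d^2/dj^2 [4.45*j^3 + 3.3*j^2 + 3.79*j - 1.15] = 26.7*j + 6.6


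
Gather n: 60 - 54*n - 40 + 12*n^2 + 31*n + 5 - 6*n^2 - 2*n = 6*n^2 - 25*n + 25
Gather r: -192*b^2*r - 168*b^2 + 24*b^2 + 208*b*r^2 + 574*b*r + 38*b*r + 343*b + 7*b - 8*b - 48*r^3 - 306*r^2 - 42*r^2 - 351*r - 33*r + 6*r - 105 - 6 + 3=-144*b^2 + 342*b - 48*r^3 + r^2*(208*b - 348) + r*(-192*b^2 + 612*b - 378) - 108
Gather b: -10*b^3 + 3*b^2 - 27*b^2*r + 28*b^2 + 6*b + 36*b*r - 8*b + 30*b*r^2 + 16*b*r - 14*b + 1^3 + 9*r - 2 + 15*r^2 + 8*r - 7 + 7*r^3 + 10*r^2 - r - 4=-10*b^3 + b^2*(31 - 27*r) + b*(30*r^2 + 52*r - 16) + 7*r^3 + 25*r^2 + 16*r - 12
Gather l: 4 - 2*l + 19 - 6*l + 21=44 - 8*l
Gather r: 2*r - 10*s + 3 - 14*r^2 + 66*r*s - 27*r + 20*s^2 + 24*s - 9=-14*r^2 + r*(66*s - 25) + 20*s^2 + 14*s - 6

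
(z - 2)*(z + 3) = z^2 + z - 6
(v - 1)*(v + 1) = v^2 - 1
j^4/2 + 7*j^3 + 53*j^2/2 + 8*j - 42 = (j/2 + 1)*(j - 1)*(j + 6)*(j + 7)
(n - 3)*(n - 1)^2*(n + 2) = n^4 - 3*n^3 - 3*n^2 + 11*n - 6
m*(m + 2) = m^2 + 2*m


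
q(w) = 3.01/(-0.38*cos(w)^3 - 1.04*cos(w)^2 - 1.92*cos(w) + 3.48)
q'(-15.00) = 0.10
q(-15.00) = 0.67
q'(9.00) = -0.06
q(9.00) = 0.65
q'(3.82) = 0.09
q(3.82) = 0.67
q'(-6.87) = 8.37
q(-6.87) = 3.20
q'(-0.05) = 36.03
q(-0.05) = 20.56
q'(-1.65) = 0.40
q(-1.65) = 0.83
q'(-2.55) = 0.08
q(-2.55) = 0.66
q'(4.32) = 0.22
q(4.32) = 0.74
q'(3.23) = 0.01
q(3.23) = 0.64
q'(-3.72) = -0.08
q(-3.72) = 0.66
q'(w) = 3.01*(-1.14*sin(w)*cos(w)^2 - 2.08*sin(w)*cos(w) - 1.92*sin(w))/(-0.38*cos(w)^3 - 1.04*cos(w)^2 - 1.92*cos(w) + 3.48)^2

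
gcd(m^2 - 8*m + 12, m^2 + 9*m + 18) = 1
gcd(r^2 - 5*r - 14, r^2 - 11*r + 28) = r - 7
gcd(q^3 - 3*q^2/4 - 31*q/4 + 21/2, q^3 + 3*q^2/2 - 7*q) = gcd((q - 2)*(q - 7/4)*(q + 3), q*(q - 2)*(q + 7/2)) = q - 2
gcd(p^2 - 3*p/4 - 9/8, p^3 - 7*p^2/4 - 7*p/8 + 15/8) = p - 3/2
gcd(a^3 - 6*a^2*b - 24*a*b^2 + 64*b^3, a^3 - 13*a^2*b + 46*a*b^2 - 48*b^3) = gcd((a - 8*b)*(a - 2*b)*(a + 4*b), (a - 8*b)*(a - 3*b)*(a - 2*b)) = a^2 - 10*a*b + 16*b^2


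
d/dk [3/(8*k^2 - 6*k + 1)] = 6*(3 - 8*k)/(8*k^2 - 6*k + 1)^2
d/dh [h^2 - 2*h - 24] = 2*h - 2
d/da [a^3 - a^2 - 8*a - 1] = 3*a^2 - 2*a - 8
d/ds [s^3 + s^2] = s*(3*s + 2)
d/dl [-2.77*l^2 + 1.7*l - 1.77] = 1.7 - 5.54*l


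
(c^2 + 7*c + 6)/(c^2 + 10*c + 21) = (c^2 + 7*c + 6)/(c^2 + 10*c + 21)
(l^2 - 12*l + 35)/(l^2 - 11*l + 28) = (l - 5)/(l - 4)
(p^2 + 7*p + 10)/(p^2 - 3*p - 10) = (p + 5)/(p - 5)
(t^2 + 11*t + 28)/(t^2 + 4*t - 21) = (t + 4)/(t - 3)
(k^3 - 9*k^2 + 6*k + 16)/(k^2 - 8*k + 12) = (k^2 - 7*k - 8)/(k - 6)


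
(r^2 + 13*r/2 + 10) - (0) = r^2 + 13*r/2 + 10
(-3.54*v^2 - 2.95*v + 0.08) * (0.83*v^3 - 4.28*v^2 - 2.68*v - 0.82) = -2.9382*v^5 + 12.7027*v^4 + 22.1796*v^3 + 10.4664*v^2 + 2.2046*v - 0.0656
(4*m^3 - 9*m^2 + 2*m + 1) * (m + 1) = 4*m^4 - 5*m^3 - 7*m^2 + 3*m + 1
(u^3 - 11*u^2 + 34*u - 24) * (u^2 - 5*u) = u^5 - 16*u^4 + 89*u^3 - 194*u^2 + 120*u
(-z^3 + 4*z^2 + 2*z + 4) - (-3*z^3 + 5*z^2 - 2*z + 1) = 2*z^3 - z^2 + 4*z + 3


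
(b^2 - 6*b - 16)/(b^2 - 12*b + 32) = (b + 2)/(b - 4)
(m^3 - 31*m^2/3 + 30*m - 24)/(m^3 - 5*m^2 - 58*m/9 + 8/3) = 3*(3*m^2 - 13*m + 12)/(9*m^2 + 9*m - 4)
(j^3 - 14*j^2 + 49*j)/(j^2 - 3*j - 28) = j*(j - 7)/(j + 4)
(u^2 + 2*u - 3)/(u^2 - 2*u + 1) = (u + 3)/(u - 1)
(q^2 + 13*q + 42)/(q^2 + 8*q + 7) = (q + 6)/(q + 1)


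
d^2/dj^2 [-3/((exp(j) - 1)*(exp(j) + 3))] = (-12*exp(3*j) - 18*exp(2*j) - 48*exp(j) - 18)*exp(j)/(exp(6*j) + 6*exp(5*j) + 3*exp(4*j) - 28*exp(3*j) - 9*exp(2*j) + 54*exp(j) - 27)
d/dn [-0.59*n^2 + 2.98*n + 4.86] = 2.98 - 1.18*n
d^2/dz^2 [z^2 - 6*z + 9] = 2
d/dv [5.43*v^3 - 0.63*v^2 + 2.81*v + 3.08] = 16.29*v^2 - 1.26*v + 2.81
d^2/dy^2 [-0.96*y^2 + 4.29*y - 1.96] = -1.92000000000000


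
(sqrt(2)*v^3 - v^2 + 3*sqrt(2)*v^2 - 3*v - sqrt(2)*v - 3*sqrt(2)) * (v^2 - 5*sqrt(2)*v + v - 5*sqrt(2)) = sqrt(2)*v^5 - 11*v^4 + 4*sqrt(2)*v^4 - 44*v^3 + 7*sqrt(2)*v^3 - 23*v^2 + 16*sqrt(2)*v^2 + 12*sqrt(2)*v + 40*v + 30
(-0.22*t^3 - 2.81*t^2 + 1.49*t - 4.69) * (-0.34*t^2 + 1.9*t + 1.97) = 0.0748*t^5 + 0.5374*t^4 - 6.279*t^3 - 1.1101*t^2 - 5.9757*t - 9.2393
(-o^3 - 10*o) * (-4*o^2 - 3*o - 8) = 4*o^5 + 3*o^4 + 48*o^3 + 30*o^2 + 80*o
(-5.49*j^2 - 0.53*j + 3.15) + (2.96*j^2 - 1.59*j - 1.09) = -2.53*j^2 - 2.12*j + 2.06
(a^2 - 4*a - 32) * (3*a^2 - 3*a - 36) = 3*a^4 - 15*a^3 - 120*a^2 + 240*a + 1152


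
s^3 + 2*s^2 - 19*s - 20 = (s - 4)*(s + 1)*(s + 5)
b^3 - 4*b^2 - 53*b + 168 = (b - 8)*(b - 3)*(b + 7)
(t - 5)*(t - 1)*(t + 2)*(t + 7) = t^4 + 3*t^3 - 35*t^2 - 39*t + 70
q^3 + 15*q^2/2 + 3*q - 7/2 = (q - 1/2)*(q + 1)*(q + 7)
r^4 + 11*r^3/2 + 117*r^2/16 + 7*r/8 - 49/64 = (r - 1/4)*(r + 1/2)*(r + 7/4)*(r + 7/2)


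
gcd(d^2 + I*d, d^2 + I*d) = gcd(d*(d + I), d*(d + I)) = d^2 + I*d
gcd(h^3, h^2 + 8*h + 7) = 1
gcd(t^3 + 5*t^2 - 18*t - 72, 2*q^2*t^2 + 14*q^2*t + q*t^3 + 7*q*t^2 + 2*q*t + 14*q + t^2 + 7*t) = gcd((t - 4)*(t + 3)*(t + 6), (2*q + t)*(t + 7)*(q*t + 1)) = 1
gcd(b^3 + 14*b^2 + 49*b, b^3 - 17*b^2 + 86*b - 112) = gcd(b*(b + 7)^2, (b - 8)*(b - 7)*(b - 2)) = 1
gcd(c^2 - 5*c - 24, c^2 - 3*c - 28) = 1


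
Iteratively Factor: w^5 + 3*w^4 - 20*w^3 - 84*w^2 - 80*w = (w - 5)*(w^4 + 8*w^3 + 20*w^2 + 16*w) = w*(w - 5)*(w^3 + 8*w^2 + 20*w + 16) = w*(w - 5)*(w + 2)*(w^2 + 6*w + 8) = w*(w - 5)*(w + 2)*(w + 4)*(w + 2)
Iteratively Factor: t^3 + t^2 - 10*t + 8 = (t - 2)*(t^2 + 3*t - 4) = (t - 2)*(t + 4)*(t - 1)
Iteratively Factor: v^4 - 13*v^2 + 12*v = (v - 3)*(v^3 + 3*v^2 - 4*v) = (v - 3)*(v - 1)*(v^2 + 4*v) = (v - 3)*(v - 1)*(v + 4)*(v)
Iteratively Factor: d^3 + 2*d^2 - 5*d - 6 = (d + 3)*(d^2 - d - 2) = (d + 1)*(d + 3)*(d - 2)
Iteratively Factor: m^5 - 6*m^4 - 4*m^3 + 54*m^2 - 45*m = (m + 3)*(m^4 - 9*m^3 + 23*m^2 - 15*m) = (m - 1)*(m + 3)*(m^3 - 8*m^2 + 15*m) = (m - 5)*(m - 1)*(m + 3)*(m^2 - 3*m) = (m - 5)*(m - 3)*(m - 1)*(m + 3)*(m)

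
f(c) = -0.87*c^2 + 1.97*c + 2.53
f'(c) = 1.97 - 1.74*c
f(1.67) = 3.39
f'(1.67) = -0.94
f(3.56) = -1.48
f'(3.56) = -4.22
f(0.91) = 3.60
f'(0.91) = 0.39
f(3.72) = -2.18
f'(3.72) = -4.50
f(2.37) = 2.31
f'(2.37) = -2.15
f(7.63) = -33.09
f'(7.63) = -11.31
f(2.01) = 2.97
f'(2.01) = -1.53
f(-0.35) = 1.73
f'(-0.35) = 2.58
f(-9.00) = -85.67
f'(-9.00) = 17.63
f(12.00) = -99.11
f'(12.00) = -18.91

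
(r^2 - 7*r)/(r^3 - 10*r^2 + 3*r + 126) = r/(r^2 - 3*r - 18)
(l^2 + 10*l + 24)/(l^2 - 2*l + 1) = (l^2 + 10*l + 24)/(l^2 - 2*l + 1)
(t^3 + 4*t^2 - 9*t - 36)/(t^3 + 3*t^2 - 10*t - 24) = (t + 3)/(t + 2)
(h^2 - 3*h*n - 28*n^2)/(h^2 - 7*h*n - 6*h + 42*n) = (h + 4*n)/(h - 6)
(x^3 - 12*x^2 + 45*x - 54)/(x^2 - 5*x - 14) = (-x^3 + 12*x^2 - 45*x + 54)/(-x^2 + 5*x + 14)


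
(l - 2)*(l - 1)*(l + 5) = l^3 + 2*l^2 - 13*l + 10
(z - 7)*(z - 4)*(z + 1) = z^3 - 10*z^2 + 17*z + 28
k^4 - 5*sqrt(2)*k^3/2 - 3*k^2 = k^2*(k - 3*sqrt(2))*(k + sqrt(2)/2)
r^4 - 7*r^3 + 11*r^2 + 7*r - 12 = (r - 4)*(r - 3)*(r - 1)*(r + 1)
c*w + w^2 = w*(c + w)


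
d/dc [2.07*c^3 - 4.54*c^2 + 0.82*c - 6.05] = 6.21*c^2 - 9.08*c + 0.82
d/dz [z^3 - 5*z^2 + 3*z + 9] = 3*z^2 - 10*z + 3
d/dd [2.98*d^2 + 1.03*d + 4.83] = 5.96*d + 1.03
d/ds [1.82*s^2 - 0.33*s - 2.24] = 3.64*s - 0.33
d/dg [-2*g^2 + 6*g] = 6 - 4*g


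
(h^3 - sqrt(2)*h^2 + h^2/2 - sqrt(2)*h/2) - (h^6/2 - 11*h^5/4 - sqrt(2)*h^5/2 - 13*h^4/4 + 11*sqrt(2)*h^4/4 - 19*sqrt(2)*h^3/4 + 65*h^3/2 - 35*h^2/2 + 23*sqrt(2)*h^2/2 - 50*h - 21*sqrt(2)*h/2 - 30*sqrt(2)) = -h^6/2 + sqrt(2)*h^5/2 + 11*h^5/4 - 11*sqrt(2)*h^4/4 + 13*h^4/4 - 63*h^3/2 + 19*sqrt(2)*h^3/4 - 25*sqrt(2)*h^2/2 + 18*h^2 + 10*sqrt(2)*h + 50*h + 30*sqrt(2)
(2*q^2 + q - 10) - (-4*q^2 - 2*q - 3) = 6*q^2 + 3*q - 7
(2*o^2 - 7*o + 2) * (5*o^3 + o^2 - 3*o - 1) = 10*o^5 - 33*o^4 - 3*o^3 + 21*o^2 + o - 2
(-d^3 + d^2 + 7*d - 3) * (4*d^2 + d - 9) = -4*d^5 + 3*d^4 + 38*d^3 - 14*d^2 - 66*d + 27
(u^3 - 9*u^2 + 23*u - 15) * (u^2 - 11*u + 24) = u^5 - 20*u^4 + 146*u^3 - 484*u^2 + 717*u - 360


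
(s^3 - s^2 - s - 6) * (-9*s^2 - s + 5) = -9*s^5 + 8*s^4 + 15*s^3 + 50*s^2 + s - 30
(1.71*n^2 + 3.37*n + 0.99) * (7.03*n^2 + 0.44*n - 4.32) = 12.0213*n^4 + 24.4435*n^3 + 1.0553*n^2 - 14.1228*n - 4.2768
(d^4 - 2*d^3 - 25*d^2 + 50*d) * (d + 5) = d^5 + 3*d^4 - 35*d^3 - 75*d^2 + 250*d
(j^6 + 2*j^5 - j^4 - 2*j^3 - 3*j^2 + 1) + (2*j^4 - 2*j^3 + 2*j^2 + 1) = j^6 + 2*j^5 + j^4 - 4*j^3 - j^2 + 2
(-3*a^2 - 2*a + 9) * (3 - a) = 3*a^3 - 7*a^2 - 15*a + 27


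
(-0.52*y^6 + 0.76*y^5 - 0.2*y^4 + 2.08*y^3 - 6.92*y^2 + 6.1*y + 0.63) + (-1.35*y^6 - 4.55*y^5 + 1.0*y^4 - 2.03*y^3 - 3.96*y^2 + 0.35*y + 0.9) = -1.87*y^6 - 3.79*y^5 + 0.8*y^4 + 0.0500000000000003*y^3 - 10.88*y^2 + 6.45*y + 1.53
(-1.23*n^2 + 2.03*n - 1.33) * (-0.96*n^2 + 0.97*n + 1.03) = 1.1808*n^4 - 3.1419*n^3 + 1.979*n^2 + 0.8008*n - 1.3699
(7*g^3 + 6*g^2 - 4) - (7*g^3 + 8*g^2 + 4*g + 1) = -2*g^2 - 4*g - 5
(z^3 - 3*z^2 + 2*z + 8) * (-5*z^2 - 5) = -5*z^5 + 15*z^4 - 15*z^3 - 25*z^2 - 10*z - 40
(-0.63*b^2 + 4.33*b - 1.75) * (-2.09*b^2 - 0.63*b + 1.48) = 1.3167*b^4 - 8.6528*b^3 - 0.00280000000000014*b^2 + 7.5109*b - 2.59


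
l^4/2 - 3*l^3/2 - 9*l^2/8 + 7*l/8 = l*(l/2 + 1/2)*(l - 7/2)*(l - 1/2)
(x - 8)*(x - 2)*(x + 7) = x^3 - 3*x^2 - 54*x + 112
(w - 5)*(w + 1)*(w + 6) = w^3 + 2*w^2 - 29*w - 30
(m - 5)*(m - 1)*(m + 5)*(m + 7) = m^4 + 6*m^3 - 32*m^2 - 150*m + 175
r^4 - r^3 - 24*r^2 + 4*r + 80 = (r - 5)*(r - 2)*(r + 2)*(r + 4)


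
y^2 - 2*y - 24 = (y - 6)*(y + 4)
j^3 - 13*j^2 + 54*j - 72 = (j - 6)*(j - 4)*(j - 3)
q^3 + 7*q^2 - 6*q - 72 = (q - 3)*(q + 4)*(q + 6)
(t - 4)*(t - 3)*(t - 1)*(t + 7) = t^4 - t^3 - 37*t^2 + 121*t - 84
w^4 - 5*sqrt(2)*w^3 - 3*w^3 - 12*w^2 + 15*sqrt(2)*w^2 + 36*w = w*(w - 3)*(w - 6*sqrt(2))*(w + sqrt(2))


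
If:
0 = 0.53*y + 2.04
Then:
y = -3.85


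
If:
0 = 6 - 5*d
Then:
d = 6/5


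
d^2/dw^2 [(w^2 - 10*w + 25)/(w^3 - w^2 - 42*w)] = 2*(w^6 - 30*w^5 + 306*w^4 - 672*w^3 - 3075*w^2 + 3150*w + 44100)/(w^3*(w^6 - 3*w^5 - 123*w^4 + 251*w^3 + 5166*w^2 - 5292*w - 74088))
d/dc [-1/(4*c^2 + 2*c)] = (4*c + 1)/(2*c^2*(2*c + 1)^2)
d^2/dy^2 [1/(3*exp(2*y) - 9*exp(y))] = ((3 - 4*exp(y))*(exp(y) - 3) + 2*(2*exp(y) - 3)^2)*exp(-y)/(3*(exp(y) - 3)^3)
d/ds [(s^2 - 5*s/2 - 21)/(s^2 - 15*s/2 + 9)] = -20/(4*s^2 - 12*s + 9)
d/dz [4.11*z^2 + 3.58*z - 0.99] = 8.22*z + 3.58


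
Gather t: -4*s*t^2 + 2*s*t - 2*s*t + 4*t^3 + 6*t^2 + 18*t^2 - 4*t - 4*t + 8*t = 4*t^3 + t^2*(24 - 4*s)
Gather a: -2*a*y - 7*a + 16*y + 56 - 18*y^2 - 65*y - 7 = a*(-2*y - 7) - 18*y^2 - 49*y + 49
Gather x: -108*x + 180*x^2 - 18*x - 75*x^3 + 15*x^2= -75*x^3 + 195*x^2 - 126*x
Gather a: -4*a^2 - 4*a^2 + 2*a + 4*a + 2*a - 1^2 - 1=-8*a^2 + 8*a - 2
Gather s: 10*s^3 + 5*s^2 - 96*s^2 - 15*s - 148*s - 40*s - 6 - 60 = 10*s^3 - 91*s^2 - 203*s - 66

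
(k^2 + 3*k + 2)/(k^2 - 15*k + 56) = (k^2 + 3*k + 2)/(k^2 - 15*k + 56)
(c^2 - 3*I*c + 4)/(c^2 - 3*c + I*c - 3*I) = (c - 4*I)/(c - 3)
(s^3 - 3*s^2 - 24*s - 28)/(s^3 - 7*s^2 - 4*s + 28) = (s + 2)/(s - 2)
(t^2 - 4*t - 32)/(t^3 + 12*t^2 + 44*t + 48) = (t - 8)/(t^2 + 8*t + 12)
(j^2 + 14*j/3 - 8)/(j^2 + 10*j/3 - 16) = (3*j - 4)/(3*j - 8)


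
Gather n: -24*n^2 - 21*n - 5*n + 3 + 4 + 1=-24*n^2 - 26*n + 8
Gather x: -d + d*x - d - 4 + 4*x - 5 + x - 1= -2*d + x*(d + 5) - 10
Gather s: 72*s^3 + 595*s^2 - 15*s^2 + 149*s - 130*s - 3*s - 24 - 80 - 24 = 72*s^3 + 580*s^2 + 16*s - 128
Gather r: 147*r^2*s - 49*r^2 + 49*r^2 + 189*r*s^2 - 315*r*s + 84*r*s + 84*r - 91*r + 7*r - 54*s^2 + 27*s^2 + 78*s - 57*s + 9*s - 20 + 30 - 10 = 147*r^2*s + r*(189*s^2 - 231*s) - 27*s^2 + 30*s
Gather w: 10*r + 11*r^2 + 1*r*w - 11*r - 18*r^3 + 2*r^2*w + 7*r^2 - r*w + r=-18*r^3 + 2*r^2*w + 18*r^2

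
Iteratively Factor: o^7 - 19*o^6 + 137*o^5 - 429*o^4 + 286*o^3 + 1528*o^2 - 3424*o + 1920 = (o - 4)*(o^6 - 15*o^5 + 77*o^4 - 121*o^3 - 198*o^2 + 736*o - 480) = (o - 5)*(o - 4)*(o^5 - 10*o^4 + 27*o^3 + 14*o^2 - 128*o + 96) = (o - 5)*(o - 4)^2*(o^4 - 6*o^3 + 3*o^2 + 26*o - 24) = (o - 5)*(o - 4)^2*(o - 1)*(o^3 - 5*o^2 - 2*o + 24) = (o - 5)*(o - 4)^2*(o - 3)*(o - 1)*(o^2 - 2*o - 8) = (o - 5)*(o - 4)^2*(o - 3)*(o - 1)*(o + 2)*(o - 4)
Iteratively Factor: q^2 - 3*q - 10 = (q - 5)*(q + 2)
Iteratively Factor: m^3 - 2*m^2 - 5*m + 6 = (m - 1)*(m^2 - m - 6) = (m - 1)*(m + 2)*(m - 3)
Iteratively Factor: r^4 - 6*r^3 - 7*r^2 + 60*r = (r - 4)*(r^3 - 2*r^2 - 15*r) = r*(r - 4)*(r^2 - 2*r - 15) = r*(r - 4)*(r + 3)*(r - 5)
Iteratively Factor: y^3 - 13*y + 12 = (y + 4)*(y^2 - 4*y + 3) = (y - 3)*(y + 4)*(y - 1)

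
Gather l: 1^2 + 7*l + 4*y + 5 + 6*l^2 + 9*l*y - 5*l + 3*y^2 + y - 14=6*l^2 + l*(9*y + 2) + 3*y^2 + 5*y - 8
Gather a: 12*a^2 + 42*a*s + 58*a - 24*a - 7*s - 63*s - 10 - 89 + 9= 12*a^2 + a*(42*s + 34) - 70*s - 90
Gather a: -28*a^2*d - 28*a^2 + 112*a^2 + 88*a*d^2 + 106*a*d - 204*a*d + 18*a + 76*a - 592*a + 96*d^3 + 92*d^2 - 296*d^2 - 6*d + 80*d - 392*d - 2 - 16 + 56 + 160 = a^2*(84 - 28*d) + a*(88*d^2 - 98*d - 498) + 96*d^3 - 204*d^2 - 318*d + 198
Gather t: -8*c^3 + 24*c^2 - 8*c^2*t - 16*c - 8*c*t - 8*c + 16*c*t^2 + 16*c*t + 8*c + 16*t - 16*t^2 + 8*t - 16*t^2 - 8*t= -8*c^3 + 24*c^2 - 16*c + t^2*(16*c - 32) + t*(-8*c^2 + 8*c + 16)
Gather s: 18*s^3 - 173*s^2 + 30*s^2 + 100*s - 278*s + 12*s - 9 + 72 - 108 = 18*s^3 - 143*s^2 - 166*s - 45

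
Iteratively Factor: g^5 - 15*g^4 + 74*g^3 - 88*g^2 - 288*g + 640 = (g + 2)*(g^4 - 17*g^3 + 108*g^2 - 304*g + 320) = (g - 5)*(g + 2)*(g^3 - 12*g^2 + 48*g - 64) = (g - 5)*(g - 4)*(g + 2)*(g^2 - 8*g + 16) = (g - 5)*(g - 4)^2*(g + 2)*(g - 4)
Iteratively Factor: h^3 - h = (h - 1)*(h^2 + h) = h*(h - 1)*(h + 1)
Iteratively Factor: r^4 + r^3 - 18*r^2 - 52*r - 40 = (r + 2)*(r^3 - r^2 - 16*r - 20) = (r + 2)^2*(r^2 - 3*r - 10) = (r + 2)^3*(r - 5)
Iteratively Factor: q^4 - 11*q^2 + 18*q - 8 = (q - 1)*(q^3 + q^2 - 10*q + 8) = (q - 1)*(q + 4)*(q^2 - 3*q + 2) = (q - 2)*(q - 1)*(q + 4)*(q - 1)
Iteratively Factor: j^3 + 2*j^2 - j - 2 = (j - 1)*(j^2 + 3*j + 2) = (j - 1)*(j + 1)*(j + 2)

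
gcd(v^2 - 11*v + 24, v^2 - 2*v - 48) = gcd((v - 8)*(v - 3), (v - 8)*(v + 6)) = v - 8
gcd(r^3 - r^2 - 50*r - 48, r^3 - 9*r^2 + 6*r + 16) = r^2 - 7*r - 8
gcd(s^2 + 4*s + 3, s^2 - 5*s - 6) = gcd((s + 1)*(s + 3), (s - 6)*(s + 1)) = s + 1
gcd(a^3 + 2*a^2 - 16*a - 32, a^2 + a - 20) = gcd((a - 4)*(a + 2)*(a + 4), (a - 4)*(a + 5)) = a - 4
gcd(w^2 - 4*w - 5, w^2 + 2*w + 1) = w + 1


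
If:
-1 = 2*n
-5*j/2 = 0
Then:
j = 0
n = -1/2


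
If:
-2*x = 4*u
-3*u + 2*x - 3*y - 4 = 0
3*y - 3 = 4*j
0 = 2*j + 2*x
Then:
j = -14/15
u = -7/15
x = 14/15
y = -11/45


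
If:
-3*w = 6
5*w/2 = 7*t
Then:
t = -5/7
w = -2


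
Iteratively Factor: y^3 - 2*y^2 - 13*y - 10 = (y + 1)*(y^2 - 3*y - 10) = (y - 5)*(y + 1)*(y + 2)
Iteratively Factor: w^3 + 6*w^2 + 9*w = (w + 3)*(w^2 + 3*w) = w*(w + 3)*(w + 3)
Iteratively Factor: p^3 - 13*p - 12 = (p + 3)*(p^2 - 3*p - 4) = (p - 4)*(p + 3)*(p + 1)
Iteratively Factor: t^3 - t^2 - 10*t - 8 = (t - 4)*(t^2 + 3*t + 2) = (t - 4)*(t + 1)*(t + 2)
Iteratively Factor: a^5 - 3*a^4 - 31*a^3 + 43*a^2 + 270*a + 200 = (a + 4)*(a^4 - 7*a^3 - 3*a^2 + 55*a + 50) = (a + 2)*(a + 4)*(a^3 - 9*a^2 + 15*a + 25) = (a - 5)*(a + 2)*(a + 4)*(a^2 - 4*a - 5) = (a - 5)*(a + 1)*(a + 2)*(a + 4)*(a - 5)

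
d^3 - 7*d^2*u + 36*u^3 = (d - 6*u)*(d - 3*u)*(d + 2*u)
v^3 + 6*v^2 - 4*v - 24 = (v - 2)*(v + 2)*(v + 6)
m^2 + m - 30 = (m - 5)*(m + 6)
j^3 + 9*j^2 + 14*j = j*(j + 2)*(j + 7)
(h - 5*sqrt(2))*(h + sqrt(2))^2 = h^3 - 3*sqrt(2)*h^2 - 18*h - 10*sqrt(2)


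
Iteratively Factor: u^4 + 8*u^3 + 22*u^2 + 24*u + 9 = (u + 3)*(u^3 + 5*u^2 + 7*u + 3) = (u + 1)*(u + 3)*(u^2 + 4*u + 3) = (u + 1)*(u + 3)^2*(u + 1)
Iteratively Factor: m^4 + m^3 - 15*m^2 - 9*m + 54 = (m + 3)*(m^3 - 2*m^2 - 9*m + 18) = (m - 2)*(m + 3)*(m^2 - 9) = (m - 3)*(m - 2)*(m + 3)*(m + 3)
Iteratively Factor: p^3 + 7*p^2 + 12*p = (p)*(p^2 + 7*p + 12) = p*(p + 3)*(p + 4)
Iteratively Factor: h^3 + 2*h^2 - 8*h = (h + 4)*(h^2 - 2*h) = h*(h + 4)*(h - 2)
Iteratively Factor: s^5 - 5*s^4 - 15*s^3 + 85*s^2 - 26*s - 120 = (s - 3)*(s^4 - 2*s^3 - 21*s^2 + 22*s + 40) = (s - 3)*(s + 4)*(s^3 - 6*s^2 + 3*s + 10) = (s - 3)*(s + 1)*(s + 4)*(s^2 - 7*s + 10) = (s - 3)*(s - 2)*(s + 1)*(s + 4)*(s - 5)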